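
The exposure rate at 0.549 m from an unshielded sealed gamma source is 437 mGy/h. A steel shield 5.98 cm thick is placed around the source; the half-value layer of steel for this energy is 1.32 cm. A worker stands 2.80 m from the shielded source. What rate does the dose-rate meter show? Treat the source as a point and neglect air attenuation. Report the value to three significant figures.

Distance alone: (0.549/2.80)² = 0.03844, so 437 × 0.03844 = 16.80 mGy/h.
Shield: 5.98/1.32 = 4.530 half-value layers → attenuation 2^(−4.530) = 0.04328.
Combined: 16.80 × 0.04328 = 0.7271 mGy/h.

0.727 mGy/h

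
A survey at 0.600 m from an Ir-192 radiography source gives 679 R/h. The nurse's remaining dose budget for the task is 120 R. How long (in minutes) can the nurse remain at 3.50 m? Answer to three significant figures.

361 min

By the inverse-square law, rate at 3.50 m:
679 × (0.600/3.50)² = 679 × 0.02939 = 19.96 R/h.
Stay time = 120 R ÷ 19.96 R/h = 6.012 h = 360.7 min.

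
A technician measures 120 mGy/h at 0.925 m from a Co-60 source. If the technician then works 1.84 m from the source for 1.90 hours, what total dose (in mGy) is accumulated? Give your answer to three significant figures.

Applying the 1/r² law, rate at 1.84 m:
(0.925/1.84)² = 0.2527, so 120 × 0.2527 = 30.32 mGy/h.
Dose = rate × time = 30.32 mGy/h × 1.900 h = 57.61 mGy.

57.6 mGy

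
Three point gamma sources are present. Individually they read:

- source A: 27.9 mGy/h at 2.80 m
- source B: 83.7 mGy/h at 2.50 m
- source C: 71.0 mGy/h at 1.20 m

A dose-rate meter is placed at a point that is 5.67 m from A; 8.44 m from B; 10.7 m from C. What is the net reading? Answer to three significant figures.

Each source contributes Iᵢ·(dᵢ/rᵢ)²; contributions add.
A: 27.9 × (2.80/5.67)² = 6.804 mGy/h
B: 83.7 × (2.50/8.44)² = 7.344 mGy/h
C: 71.0 × (1.20/10.7)² = 0.8930 mGy/h
Total = 6.804 + 7.344 + 0.8930 = 15.04 mGy/h.

15.0 mGy/h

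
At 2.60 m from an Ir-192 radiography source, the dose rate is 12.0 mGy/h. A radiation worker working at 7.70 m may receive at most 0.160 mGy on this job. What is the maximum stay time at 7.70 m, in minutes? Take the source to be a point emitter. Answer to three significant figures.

7.02 min

By the inverse-square law, rate at 7.70 m:
12.0 × (2.60/7.70)² = 12.0 × 0.1140 = 1.368 mGy/h.
Stay time = 0.160 mGy ÷ 1.368 mGy/h = 0.1170 h = 7.020 min.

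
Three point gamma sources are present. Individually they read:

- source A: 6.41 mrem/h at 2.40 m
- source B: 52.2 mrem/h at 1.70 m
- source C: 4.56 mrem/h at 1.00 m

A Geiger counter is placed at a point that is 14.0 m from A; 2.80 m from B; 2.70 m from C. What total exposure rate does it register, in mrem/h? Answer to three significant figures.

By superposition, sum each source's inverse-square contribution:
A: 6.41 × (2.40/14.0)² = 0.1884 mrem/h
B: 52.2 × (1.70/2.80)² = 19.24 mrem/h
C: 4.56 × (1.00/2.70)² = 0.6255 mrem/h
Total = 0.1884 + 19.24 + 0.6255 = 20.05 mrem/h.

20.1 mrem/h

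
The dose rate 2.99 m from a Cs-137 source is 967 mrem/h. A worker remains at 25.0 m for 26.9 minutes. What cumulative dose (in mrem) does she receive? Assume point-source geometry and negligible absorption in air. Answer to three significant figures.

6.20 mrem

Intensity scales as (d₁/d₂)², so rate at 25.0 m:
967 × (2.99/25.0)² = 967 × 0.01430 = 13.83 mrem/h.
Dose = rate × time = 13.83 mrem/h × 0.4483 h = 6.200 mrem.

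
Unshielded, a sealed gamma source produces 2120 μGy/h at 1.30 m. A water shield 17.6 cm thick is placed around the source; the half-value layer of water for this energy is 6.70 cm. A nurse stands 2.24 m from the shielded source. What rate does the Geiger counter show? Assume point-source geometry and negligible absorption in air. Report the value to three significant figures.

Distance alone: (1.30/2.24)² = 0.3368, so 2120 × 0.3368 = 714.0 μGy/h.
Shield: 17.6/6.70 = 2.627 half-value layers → attenuation 2^(−2.627) = 0.1619.
Combined: 714.0 × 0.1619 = 115.6 μGy/h.

116 μGy/h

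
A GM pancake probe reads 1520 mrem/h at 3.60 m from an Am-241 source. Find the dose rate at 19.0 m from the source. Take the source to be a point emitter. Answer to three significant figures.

Using I₁d₁² = I₂d₂², the rate at 19.0 m is
(3.60/19.0)² = 0.03590, so 1520 × 0.03590 = 54.57 mrem/h.

54.6 mrem/h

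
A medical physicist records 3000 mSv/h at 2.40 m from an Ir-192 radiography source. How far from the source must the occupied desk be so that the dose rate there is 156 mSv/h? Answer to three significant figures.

10.5 m

Since intensity falls as 1/r², d₂ = d₁·√(I₁/I₂).
I₁/I₂ = 3000/156 = 19.23, so d₂ = 2.40 × √19.23 = 10.52 m.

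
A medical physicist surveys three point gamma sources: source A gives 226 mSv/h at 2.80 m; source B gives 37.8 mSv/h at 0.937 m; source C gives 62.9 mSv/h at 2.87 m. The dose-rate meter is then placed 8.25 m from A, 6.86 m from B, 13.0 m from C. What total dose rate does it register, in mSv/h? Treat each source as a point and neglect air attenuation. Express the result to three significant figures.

29.8 mSv/h

By superposition, sum each source's inverse-square contribution:
A: 226 × (2.80/8.25)² = 26.03 mSv/h
B: 37.8 × (0.937/6.86)² = 0.7052 mSv/h
C: 62.9 × (2.87/13.0)² = 3.066 mSv/h
Total = 26.03 + 0.7052 + 3.066 = 29.80 mSv/h.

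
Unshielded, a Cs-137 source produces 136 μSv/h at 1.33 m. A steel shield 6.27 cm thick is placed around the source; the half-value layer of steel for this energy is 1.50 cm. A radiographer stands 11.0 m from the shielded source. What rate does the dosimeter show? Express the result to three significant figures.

0.110 μSv/h

Distance alone: 136 × (1.33/11.0)² = 136 × 0.01462 = 1.988 μSv/h.
Shield: 6.27/1.50 = 4.180 half-value layers → attenuation 2^(−4.180) = 0.05517.
Combined: 1.988 × 0.05517 = 0.1097 μSv/h.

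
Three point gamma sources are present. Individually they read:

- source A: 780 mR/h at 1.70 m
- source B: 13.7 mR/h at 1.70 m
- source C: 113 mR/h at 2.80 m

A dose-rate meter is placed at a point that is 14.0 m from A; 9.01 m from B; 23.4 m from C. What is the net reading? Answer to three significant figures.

By superposition, sum each source's inverse-square contribution:
A: 780 × (1.70/14.0)² = 11.50 mR/h
B: 13.7 × (1.70/9.01)² = 0.4877 mR/h
C: 113 × (2.80/23.4)² = 1.618 mR/h
Total = 11.50 + 0.4877 + 1.618 = 13.61 mR/h.

13.6 mR/h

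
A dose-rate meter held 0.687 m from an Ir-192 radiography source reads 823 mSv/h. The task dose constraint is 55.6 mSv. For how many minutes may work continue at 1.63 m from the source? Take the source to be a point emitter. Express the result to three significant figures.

Using I₁d₁² = I₂d₂², rate at 1.63 m:
(0.687/1.63)² = 0.1776, so 823 × 0.1776 = 146.2 mSv/h.
Stay time = 55.6 mSv ÷ 146.2 mSv/h = 0.3803 h = 22.82 min.

22.8 min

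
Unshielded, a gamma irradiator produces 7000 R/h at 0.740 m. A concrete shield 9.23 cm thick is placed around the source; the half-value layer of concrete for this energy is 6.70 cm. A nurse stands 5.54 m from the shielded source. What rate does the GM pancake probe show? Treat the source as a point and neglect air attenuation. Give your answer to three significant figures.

Distance alone: 7000 × (0.740/5.54)² = 7000 × 0.01784 = 124.9 R/h.
Shield: 9.23/6.70 = 1.378 half-value layers → attenuation 2^(−1.378) = 0.3848.
Combined: 124.9 × 0.3848 = 48.06 R/h.

48.1 R/h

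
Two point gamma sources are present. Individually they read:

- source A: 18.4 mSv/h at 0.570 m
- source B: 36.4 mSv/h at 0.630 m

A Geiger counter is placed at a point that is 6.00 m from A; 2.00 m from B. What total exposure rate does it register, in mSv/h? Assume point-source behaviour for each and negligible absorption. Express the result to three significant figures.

3.78 mSv/h

By superposition, sum each source's inverse-square contribution:
A: 18.4 × (0.570/6.00)² = 0.1661 mSv/h
B: 36.4 × (0.630/2.00)² = 3.612 mSv/h
Total = 0.1661 + 3.612 = 3.778 mSv/h.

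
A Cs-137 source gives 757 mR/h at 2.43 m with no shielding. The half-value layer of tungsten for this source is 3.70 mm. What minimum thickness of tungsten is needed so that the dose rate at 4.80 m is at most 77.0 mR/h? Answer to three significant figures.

At 4.80 m, distance alone gives (2.43/4.80)² = 0.2563, so 757 × 0.2563 = 194.0 mR/h.
Further attenuation needed: 194.0/77.0 = 2.519.
n = log₂(2.519) = 1.333 half-value layers.
Thickness = 1.333 × 3.70 mm = 4.932 mm.

4.93 mm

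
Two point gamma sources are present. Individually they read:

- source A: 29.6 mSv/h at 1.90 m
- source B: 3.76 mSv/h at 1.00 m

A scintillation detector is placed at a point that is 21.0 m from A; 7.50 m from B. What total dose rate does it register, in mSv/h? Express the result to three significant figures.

0.309 mSv/h

By superposition, sum each source's inverse-square contribution:
A: 29.6 × (1.90/21.0)² = 0.2423 mSv/h
B: 3.76 × (1.00/7.50)² = 0.06684 mSv/h
Total = 0.2423 + 0.06684 = 0.3091 mSv/h.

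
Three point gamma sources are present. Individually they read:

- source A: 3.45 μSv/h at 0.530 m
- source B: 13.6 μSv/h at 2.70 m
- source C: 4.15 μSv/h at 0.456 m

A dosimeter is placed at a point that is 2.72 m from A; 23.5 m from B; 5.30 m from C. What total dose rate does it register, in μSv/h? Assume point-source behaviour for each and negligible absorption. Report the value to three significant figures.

0.341 μSv/h

Each source contributes Iᵢ·(dᵢ/rᵢ)²; contributions add.
A: 3.45 × (0.530/2.72)² = 0.1310 μSv/h
B: 13.6 × (2.70/23.5)² = 0.1795 μSv/h
C: 4.15 × (0.456/5.30)² = 0.03072 μSv/h
Total = 0.1310 + 0.1795 + 0.03072 = 0.3412 μSv/h.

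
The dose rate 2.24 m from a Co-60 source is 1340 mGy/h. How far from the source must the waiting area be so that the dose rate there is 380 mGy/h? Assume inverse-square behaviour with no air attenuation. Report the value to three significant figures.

4.21 m

Since intensity falls as 1/r², d₂ = d₁·√(I₁/I₂).
I₁/I₂ = 1340/380 = 3.526, so d₂ = 2.24 × √3.526 = 4.206 m.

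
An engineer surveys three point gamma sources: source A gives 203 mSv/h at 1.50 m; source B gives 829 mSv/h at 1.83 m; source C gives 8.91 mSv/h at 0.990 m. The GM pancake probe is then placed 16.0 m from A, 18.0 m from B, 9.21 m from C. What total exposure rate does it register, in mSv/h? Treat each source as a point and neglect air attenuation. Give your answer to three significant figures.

By superposition, sum each source's inverse-square contribution:
A: 203 × (1.50/16.0)² = 1.784 mSv/h
B: 829 × (1.83/18.0)² = 8.569 mSv/h
C: 8.91 × (0.990/9.21)² = 0.1030 mSv/h
Total = 1.784 + 8.569 + 0.1030 = 10.46 mSv/h.

10.5 mSv/h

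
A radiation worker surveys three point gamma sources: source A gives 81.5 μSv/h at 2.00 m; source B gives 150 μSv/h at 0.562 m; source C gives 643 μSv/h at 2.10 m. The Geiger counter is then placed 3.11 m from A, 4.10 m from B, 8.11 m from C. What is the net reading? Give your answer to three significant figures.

By superposition, sum each source's inverse-square contribution:
A: 81.5 × (2.00/3.11)² = 33.71 μSv/h
B: 150 × (0.562/4.10)² = 2.818 μSv/h
C: 643 × (2.10/8.11)² = 43.11 μSv/h
Total = 33.71 + 2.818 + 43.11 = 79.64 μSv/h.

79.6 μSv/h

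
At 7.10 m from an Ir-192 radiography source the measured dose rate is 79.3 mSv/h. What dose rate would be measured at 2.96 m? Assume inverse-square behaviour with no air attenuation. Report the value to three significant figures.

456 mSv/h

Since intensity falls as 1/r², scaling from 7.10 m to 2.96 m:
79.3 × (7.10/2.96)² = 79.3 × 5.754 = 456.3 mSv/h.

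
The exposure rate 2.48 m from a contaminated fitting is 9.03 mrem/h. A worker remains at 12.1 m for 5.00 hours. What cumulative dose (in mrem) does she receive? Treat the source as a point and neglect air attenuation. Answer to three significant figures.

1.90 mrem

Applying the 1/r² law, rate at 12.1 m:
9.03 × (2.48/12.1)² = 9.03 × 0.04201 = 0.3794 mrem/h.
Dose = rate × time = 0.3794 mrem/h × 5.000 h = 1.897 mrem.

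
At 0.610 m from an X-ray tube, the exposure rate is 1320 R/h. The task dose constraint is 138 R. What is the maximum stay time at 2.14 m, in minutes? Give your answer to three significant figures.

Applying the 1/r² law, rate at 2.14 m:
(0.610/2.14)² = 0.08125, so 1320 × 0.08125 = 107.2 R/h.
Stay time = 138 R ÷ 107.2 R/h = 1.287 h = 77.22 min.

77.2 min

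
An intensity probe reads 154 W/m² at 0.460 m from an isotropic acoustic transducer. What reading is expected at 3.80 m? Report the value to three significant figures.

2.26 W/m²

Using I₁d₁² = I₂d₂², the rate at 3.80 m is
154 × (0.460/3.80)² = 154 × 0.01465 = 2.256 W/m².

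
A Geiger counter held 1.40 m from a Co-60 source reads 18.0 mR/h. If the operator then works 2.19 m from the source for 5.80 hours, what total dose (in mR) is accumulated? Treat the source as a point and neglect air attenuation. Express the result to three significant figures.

Applying the 1/r² law, rate at 2.19 m:
(1.40/2.19)² = 0.4087, so 18.0 × 0.4087 = 7.357 mR/h.
Dose = rate × time = 7.357 mR/h × 5.800 h = 42.67 mR.

42.7 mR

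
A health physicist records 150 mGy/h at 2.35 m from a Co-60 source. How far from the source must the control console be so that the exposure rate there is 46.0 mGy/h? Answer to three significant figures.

By the inverse-square law, d₂ = d₁·√(I₁/I₂).
I₁/I₂ = 150/46.0 = 3.261, so d₂ = 2.35 × √3.261 = 4.244 m.

4.24 m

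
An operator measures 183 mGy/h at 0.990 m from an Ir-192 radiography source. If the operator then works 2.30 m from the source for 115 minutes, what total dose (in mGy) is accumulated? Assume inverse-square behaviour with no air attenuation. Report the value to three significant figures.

Applying the 1/r² law, rate at 2.30 m:
183 × (0.990/2.30)² = 183 × 0.1853 = 33.91 mGy/h.
Dose = rate × time = 33.91 mGy/h × 1.917 h = 65.01 mGy.

65.0 mGy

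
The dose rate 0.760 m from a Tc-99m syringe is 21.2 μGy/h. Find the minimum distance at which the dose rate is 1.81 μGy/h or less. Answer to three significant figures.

2.60 m

Applying the 1/r² law, d₂ = d₁·√(I₁/I₂).
I₁/I₂ = 21.2/1.81 = 11.71, so d₂ = 0.760 × √11.71 = 2.601 m.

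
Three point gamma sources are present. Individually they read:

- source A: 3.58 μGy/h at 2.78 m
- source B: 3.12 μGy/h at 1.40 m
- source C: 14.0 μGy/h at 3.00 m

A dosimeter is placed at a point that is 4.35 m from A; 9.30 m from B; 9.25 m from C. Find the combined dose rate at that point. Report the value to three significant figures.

Each source contributes Iᵢ·(dᵢ/rᵢ)²; contributions add.
A: 3.58 × (2.78/4.35)² = 1.462 μGy/h
B: 3.12 × (1.40/9.30)² = 0.07070 μGy/h
C: 14.0 × (3.00/9.25)² = 1.473 μGy/h
Total = 1.462 + 0.07070 + 1.473 = 3.006 μGy/h.

3.01 μGy/h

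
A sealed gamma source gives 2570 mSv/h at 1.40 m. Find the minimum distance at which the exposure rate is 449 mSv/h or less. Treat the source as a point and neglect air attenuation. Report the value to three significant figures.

3.35 m

Since intensity falls as 1/r², d₂ = d₁·√(I₁/I₂).
I₁/I₂ = 2570/449 = 5.724, so d₂ = 1.40 × √5.724 = 3.349 m.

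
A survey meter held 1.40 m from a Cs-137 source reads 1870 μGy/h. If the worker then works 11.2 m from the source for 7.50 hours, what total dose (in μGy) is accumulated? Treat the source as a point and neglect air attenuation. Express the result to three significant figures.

219 μGy

Since intensity falls as 1/r², rate at 11.2 m:
(1.40/11.2)² = 0.01562, so 1870 × 0.01562 = 29.21 μGy/h.
Dose = rate × time = 29.21 μGy/h × 7.500 h = 219.1 μGy.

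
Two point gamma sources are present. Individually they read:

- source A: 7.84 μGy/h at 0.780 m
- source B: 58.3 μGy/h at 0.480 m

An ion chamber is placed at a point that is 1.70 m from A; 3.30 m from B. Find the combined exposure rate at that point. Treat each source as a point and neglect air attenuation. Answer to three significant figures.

2.88 μGy/h

Each source contributes Iᵢ·(dᵢ/rᵢ)²; contributions add.
A: 7.84 × (0.780/1.70)² = 1.650 μGy/h
B: 58.3 × (0.480/3.30)² = 1.233 μGy/h
Total = 1.650 + 1.233 = 2.883 μGy/h.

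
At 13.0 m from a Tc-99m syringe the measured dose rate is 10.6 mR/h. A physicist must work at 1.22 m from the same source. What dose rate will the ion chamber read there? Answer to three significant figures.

1200 mR/h

By the inverse-square law, scaling from 13.0 m to 1.22 m:
10.6 × (13.0/1.22)² = 10.6 × 113.5 = 1203 mR/h.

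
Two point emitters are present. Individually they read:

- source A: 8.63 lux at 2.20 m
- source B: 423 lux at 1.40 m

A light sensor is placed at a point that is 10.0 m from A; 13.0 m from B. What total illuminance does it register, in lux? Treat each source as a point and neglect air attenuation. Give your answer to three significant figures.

Each source contributes Iᵢ·(dᵢ/rᵢ)²; contributions add.
A: 8.63 × (2.20/10.0)² = 0.4177 lux
B: 423 × (1.40/13.0)² = 4.906 lux
Total = 0.4177 + 4.906 = 5.324 lux.

5.32 lux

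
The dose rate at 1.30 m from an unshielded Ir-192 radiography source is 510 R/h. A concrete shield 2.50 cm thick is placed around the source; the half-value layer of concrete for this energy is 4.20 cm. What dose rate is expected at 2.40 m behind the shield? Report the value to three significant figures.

99.0 R/h

Distance alone: 510 × (1.30/2.40)² = 510 × 0.2934 = 149.6 R/h.
Shield: 2.50/4.20 = 0.5952 half-value layers → attenuation 2^(−0.5952) = 0.6620.
Combined: 149.6 × 0.6620 = 99.04 R/h.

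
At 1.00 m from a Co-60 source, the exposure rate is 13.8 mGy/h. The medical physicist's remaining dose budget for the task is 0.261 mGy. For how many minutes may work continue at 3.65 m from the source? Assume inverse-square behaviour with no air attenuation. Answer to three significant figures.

15.1 min

Since intensity falls as 1/r², rate at 3.65 m:
(1.00/3.65)² = 0.07506, so 13.8 × 0.07506 = 1.036 mGy/h.
Stay time = 0.261 mGy ÷ 1.036 mGy/h = 0.2519 h = 15.11 min.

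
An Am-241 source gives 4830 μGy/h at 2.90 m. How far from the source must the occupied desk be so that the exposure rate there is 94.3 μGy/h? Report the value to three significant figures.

Applying the 1/r² law, d₂ = d₁·√(I₁/I₂).
I₁/I₂ = 4830/94.3 = 51.22, so d₂ = 2.90 × √51.22 = 20.75 m.

20.8 m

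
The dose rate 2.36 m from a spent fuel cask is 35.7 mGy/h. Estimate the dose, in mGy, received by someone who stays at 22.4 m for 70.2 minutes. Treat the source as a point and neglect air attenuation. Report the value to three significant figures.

0.464 mGy

Since intensity falls as 1/r², rate at 22.4 m:
(2.36/22.4)² = 0.01110, so 35.7 × 0.01110 = 0.3963 mGy/h.
Dose = rate × time = 0.3963 mGy/h × 1.170 h = 0.4637 mGy.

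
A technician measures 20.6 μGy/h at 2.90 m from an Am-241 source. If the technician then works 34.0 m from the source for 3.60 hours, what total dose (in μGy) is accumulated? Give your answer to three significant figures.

0.540 μGy

Applying the 1/r² law, rate at 34.0 m:
(2.90/34.0)² = 0.007275, so 20.6 × 0.007275 = 0.1499 μGy/h.
Dose = rate × time = 0.1499 μGy/h × 3.600 h = 0.5396 μGy.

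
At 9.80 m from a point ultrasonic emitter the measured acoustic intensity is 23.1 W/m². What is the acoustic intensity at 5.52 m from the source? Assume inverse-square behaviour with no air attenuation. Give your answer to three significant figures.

Since intensity falls as 1/r², scaling from 9.80 m to 5.52 m:
(9.80/5.52)² = 3.152, so 23.1 × 3.152 = 72.81 W/m².

72.8 W/m²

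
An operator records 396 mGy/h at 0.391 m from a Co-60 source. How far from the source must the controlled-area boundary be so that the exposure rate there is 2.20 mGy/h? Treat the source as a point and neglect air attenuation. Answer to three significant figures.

5.25 m

By the inverse-square law, d₂ = d₁·√(I₁/I₂).
I₁/I₂ = 396/2.20 = 180.0, so d₂ = 0.391 × √180.0 = 5.246 m.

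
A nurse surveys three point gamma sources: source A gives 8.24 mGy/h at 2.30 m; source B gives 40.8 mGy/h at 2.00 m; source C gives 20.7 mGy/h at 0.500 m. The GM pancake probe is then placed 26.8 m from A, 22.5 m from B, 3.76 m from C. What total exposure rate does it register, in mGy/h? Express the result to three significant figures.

0.749 mGy/h

By superposition, sum each source's inverse-square contribution:
A: 8.24 × (2.30/26.8)² = 0.06069 mGy/h
B: 40.8 × (2.00/22.5)² = 0.3224 mGy/h
C: 20.7 × (0.500/3.76)² = 0.3660 mGy/h
Total = 0.06069 + 0.3224 + 0.3660 = 0.7491 mGy/h.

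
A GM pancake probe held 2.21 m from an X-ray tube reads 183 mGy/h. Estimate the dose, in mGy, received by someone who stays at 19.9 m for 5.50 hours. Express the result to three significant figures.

Intensity scales as (d₁/d₂)², so rate at 19.9 m:
(2.21/19.9)² = 0.01233, so 183 × 0.01233 = 2.256 mGy/h.
Dose = rate × time = 2.256 mGy/h × 5.500 h = 12.41 mGy.

12.4 mGy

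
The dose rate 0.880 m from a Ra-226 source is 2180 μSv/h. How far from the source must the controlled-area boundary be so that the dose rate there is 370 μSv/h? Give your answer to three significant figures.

2.14 m

Intensity scales as (d₁/d₂)², so d₂ = d₁·√(I₁/I₂).
I₁/I₂ = 2180/370 = 5.892, so d₂ = 0.880 × √5.892 = 2.136 m.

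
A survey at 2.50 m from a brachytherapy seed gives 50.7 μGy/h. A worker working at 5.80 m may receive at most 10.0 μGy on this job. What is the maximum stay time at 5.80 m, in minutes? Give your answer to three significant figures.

63.7 min

Using I₁d₁² = I₂d₂², rate at 5.80 m:
(2.50/5.80)² = 0.1858, so 50.7 × 0.1858 = 9.420 μGy/h.
Stay time = 10.0 μGy ÷ 9.420 μGy/h = 1.062 h = 63.72 min.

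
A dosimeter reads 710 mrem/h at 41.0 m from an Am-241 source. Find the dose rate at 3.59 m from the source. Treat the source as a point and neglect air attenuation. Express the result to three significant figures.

92600 mrem/h

By the inverse-square law, the rate at 3.59 m is
710 × (41.0/3.59)² = 710 × 130.4 = 92580 mrem/h.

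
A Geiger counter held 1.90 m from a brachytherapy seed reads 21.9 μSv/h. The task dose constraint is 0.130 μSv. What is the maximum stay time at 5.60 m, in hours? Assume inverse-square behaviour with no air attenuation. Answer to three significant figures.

Applying the 1/r² law, rate at 5.60 m:
(1.90/5.60)² = 0.1151, so 21.9 × 0.1151 = 2.521 μSv/h.
Stay time = 0.130 μSv ÷ 2.521 μSv/h = 0.05157 h.

0.0516 h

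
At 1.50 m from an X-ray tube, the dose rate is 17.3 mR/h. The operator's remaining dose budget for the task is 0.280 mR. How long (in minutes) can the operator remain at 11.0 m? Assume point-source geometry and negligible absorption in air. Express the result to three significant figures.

By the inverse-square law, rate at 11.0 m:
17.3 × (1.50/11.0)² = 17.3 × 0.01860 = 0.3218 mR/h.
Stay time = 0.280 mR ÷ 0.3218 mR/h = 0.8701 h = 52.21 min.

52.2 min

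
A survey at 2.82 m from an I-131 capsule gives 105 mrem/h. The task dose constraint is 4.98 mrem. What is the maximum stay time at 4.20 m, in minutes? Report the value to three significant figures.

By the inverse-square law, rate at 4.20 m:
105 × (2.82/4.20)² = 105 × 0.4508 = 47.33 mrem/h.
Stay time = 4.98 mrem ÷ 47.33 mrem/h = 0.1052 h = 6.312 min.

6.31 min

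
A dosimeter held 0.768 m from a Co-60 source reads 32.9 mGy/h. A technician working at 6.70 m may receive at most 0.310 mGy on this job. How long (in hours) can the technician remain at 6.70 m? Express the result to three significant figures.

Applying the 1/r² law, rate at 6.70 m:
(0.768/6.70)² = 0.01314, so 32.9 × 0.01314 = 0.4323 mGy/h.
Stay time = 0.310 mGy ÷ 0.4323 mGy/h = 0.7171 h.

0.717 h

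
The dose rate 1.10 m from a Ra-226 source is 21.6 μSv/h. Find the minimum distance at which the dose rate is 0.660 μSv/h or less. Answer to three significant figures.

Using I₁d₁² = I₂d₂², d₂ = d₁·√(I₁/I₂).
I₁/I₂ = 21.6/0.660 = 32.73, so d₂ = 1.10 × √32.73 = 6.293 m.

6.29 m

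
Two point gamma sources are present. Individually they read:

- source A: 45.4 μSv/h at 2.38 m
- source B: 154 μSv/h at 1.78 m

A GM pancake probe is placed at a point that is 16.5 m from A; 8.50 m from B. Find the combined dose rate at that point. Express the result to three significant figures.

7.70 μSv/h

By superposition, sum each source's inverse-square contribution:
A: 45.4 × (2.38/16.5)² = 0.9446 μSv/h
B: 154 × (1.78/8.50)² = 6.753 μSv/h
Total = 0.9446 + 6.753 = 7.698 μSv/h.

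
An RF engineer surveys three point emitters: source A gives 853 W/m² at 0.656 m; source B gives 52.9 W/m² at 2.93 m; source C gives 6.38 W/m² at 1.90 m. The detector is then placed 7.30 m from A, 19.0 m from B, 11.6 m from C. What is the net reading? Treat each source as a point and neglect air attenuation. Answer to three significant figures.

Each source contributes Iᵢ·(dᵢ/rᵢ)²; contributions add.
A: 853 × (0.656/7.30)² = 6.888 W/m²
B: 52.9 × (2.93/19.0)² = 1.258 W/m²
C: 6.38 × (1.90/11.6)² = 0.1712 W/m²
Total = 6.888 + 1.258 + 0.1712 = 8.317 W/m².

8.32 W/m²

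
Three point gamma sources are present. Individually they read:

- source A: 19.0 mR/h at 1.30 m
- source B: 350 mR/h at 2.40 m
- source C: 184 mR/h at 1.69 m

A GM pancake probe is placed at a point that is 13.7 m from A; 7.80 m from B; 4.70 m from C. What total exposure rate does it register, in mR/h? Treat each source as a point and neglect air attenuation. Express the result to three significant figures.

57.1 mR/h

By superposition, sum each source's inverse-square contribution:
A: 19.0 × (1.30/13.7)² = 0.1711 mR/h
B: 350 × (2.40/7.80)² = 33.14 mR/h
C: 184 × (1.69/4.70)² = 23.79 mR/h
Total = 0.1711 + 33.14 + 23.79 = 57.10 mR/h.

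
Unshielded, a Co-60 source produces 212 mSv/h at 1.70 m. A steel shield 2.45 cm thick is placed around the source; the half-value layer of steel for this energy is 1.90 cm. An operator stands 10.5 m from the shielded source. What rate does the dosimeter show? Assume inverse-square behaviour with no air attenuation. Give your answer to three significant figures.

2.27 mSv/h

Distance alone: 212 × (1.70/10.5)² = 212 × 0.02621 = 5.557 mSv/h.
Shield: 2.45/1.90 = 1.289 half-value layers → attenuation 2^(−1.289) = 0.4092.
Combined: 5.557 × 0.4092 = 2.274 mSv/h.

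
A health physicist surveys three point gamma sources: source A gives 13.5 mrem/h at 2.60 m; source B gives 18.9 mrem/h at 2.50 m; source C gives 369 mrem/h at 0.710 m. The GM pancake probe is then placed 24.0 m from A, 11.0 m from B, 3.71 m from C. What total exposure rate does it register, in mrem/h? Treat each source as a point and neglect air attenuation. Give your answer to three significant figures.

14.6 mrem/h

By superposition, sum each source's inverse-square contribution:
A: 13.5 × (2.60/24.0)² = 0.1584 mrem/h
B: 18.9 × (2.50/11.0)² = 0.9762 mrem/h
C: 369 × (0.710/3.71)² = 13.51 mrem/h
Total = 0.1584 + 0.9762 + 13.51 = 14.64 mrem/h.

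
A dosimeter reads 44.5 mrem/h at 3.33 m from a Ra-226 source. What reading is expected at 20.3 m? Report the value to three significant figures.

Applying the 1/r² law, the rate at 20.3 m is
44.5 × (3.33/20.3)² = 44.5 × 0.02691 = 1.197 mrem/h.

1.20 mrem/h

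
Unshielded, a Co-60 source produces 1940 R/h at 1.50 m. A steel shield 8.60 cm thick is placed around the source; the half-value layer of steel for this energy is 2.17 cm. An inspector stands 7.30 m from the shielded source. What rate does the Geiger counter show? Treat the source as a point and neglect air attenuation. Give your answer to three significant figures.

5.25 R/h

Distance alone: (1.50/7.30)² = 0.04222, so 1940 × 0.04222 = 81.91 R/h.
Shield: 8.60/2.17 = 3.963 half-value layers → attenuation 2^(−3.963) = 0.06412.
Combined: 81.91 × 0.06412 = 5.252 R/h.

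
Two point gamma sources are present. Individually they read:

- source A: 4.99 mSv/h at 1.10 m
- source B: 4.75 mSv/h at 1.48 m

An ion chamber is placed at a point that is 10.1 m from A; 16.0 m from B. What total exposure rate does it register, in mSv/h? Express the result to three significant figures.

By superposition, sum each source's inverse-square contribution:
A: 4.99 × (1.10/10.1)² = 0.05919 mSv/h
B: 4.75 × (1.48/16.0)² = 0.04064 mSv/h
Total = 0.05919 + 0.04064 = 0.09983 mSv/h.

0.0998 mSv/h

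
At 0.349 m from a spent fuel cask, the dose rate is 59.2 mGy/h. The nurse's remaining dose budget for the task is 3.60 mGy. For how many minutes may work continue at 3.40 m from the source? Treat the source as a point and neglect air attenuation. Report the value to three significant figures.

346 min

Applying the 1/r² law, rate at 3.40 m:
59.2 × (0.349/3.40)² = 59.2 × 0.01054 = 0.6240 mGy/h.
Stay time = 3.60 mGy ÷ 0.6240 mGy/h = 5.769 h = 346.1 min.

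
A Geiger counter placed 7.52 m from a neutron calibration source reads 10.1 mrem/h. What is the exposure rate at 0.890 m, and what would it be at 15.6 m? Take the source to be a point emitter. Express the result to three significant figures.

721 mrem/h; 2.35 mrem/h

Since intensity falls as 1/r²,
At 0.890 m: 10.1 × (7.52/0.890)² = 10.1 × 71.39 = 721.0 mrem/h
At 15.6 m: (0.890/15.6)² = 0.003255, so 721.0 × 0.003255 = 2.347 mrem/h.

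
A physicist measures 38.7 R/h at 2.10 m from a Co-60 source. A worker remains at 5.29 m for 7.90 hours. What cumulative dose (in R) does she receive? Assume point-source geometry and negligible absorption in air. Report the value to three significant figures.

Using I₁d₁² = I₂d₂², rate at 5.29 m:
(2.10/5.29)² = 0.1576, so 38.7 × 0.1576 = 6.099 R/h.
Dose = rate × time = 6.099 R/h × 7.900 h = 48.18 R.

48.2 R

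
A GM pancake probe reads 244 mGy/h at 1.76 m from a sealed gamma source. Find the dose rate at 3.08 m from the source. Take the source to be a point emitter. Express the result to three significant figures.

Since intensity falls as 1/r², the rate at 3.08 m is
(1.76/3.08)² = 0.3265, so 244 × 0.3265 = 79.67 mGy/h.

79.7 mGy/h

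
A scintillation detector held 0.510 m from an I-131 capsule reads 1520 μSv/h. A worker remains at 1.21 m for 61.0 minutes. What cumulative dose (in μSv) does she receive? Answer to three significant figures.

275 μSv

Using I₁d₁² = I₂d₂², rate at 1.21 m:
(0.510/1.21)² = 0.1777, so 1520 × 0.1777 = 270.1 μSv/h.
Dose = rate × time = 270.1 μSv/h × 1.017 h = 274.7 μSv.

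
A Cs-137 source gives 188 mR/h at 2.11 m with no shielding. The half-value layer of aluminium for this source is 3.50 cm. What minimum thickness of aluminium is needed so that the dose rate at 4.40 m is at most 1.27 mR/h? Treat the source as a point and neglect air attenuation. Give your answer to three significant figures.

17.8 cm

At 4.40 m, distance alone gives 188 × (2.11/4.40)² = 188 × 0.2300 = 43.24 mR/h.
Further attenuation needed: 43.24/1.27 = 34.05.
n = log₂(34.05) = 5.090 half-value layers.
Thickness = 5.090 × 3.50 cm = 17.81 cm.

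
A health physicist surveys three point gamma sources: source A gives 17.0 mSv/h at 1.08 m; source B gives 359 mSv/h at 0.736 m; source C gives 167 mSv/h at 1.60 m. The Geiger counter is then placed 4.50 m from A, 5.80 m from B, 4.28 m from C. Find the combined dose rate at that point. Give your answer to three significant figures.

By superposition, sum each source's inverse-square contribution:
A: 17.0 × (1.08/4.50)² = 0.9792 mSv/h
B: 359 × (0.736/5.80)² = 5.781 mSv/h
C: 167 × (1.60/4.28)² = 23.34 mSv/h
Total = 0.9792 + 5.781 + 23.34 = 30.10 mSv/h.

30.1 mSv/h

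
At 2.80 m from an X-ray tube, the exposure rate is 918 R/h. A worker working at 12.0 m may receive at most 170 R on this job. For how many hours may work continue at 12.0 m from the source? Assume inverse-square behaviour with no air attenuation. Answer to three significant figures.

Using I₁d₁² = I₂d₂², rate at 12.0 m:
918 × (2.80/12.0)² = 918 × 0.05444 = 49.98 R/h.
Stay time = 170 R ÷ 49.98 R/h = 3.401 h.

3.40 h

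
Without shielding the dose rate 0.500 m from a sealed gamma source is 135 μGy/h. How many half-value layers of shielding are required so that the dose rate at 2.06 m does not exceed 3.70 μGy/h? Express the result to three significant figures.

1.10 half-value layers

At 2.06 m, distance alone gives (0.500/2.06)² = 0.05891, so 135 × 0.05891 = 7.953 μGy/h.
Further attenuation needed: 7.953/3.70 = 2.149.
n = log₂(2.149) = 1.104 half-value layers.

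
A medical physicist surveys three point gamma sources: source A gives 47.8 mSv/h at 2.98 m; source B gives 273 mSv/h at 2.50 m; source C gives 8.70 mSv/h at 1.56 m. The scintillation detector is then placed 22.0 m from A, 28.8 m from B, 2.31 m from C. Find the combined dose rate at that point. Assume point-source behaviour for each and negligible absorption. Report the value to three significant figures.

By superposition, sum each source's inverse-square contribution:
A: 47.8 × (2.98/22.0)² = 0.8770 mSv/h
B: 273 × (2.50/28.8)² = 2.057 mSv/h
C: 8.70 × (1.56/2.31)² = 3.968 mSv/h
Total = 0.8770 + 2.057 + 3.968 = 6.902 mSv/h.

6.90 mSv/h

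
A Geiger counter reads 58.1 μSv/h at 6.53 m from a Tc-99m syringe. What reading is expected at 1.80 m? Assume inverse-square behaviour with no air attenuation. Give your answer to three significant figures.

Since intensity falls as 1/r², the rate at 1.80 m is
58.1 × (6.53/1.80)² = 58.1 × 13.16 = 764.6 μSv/h.

765 μSv/h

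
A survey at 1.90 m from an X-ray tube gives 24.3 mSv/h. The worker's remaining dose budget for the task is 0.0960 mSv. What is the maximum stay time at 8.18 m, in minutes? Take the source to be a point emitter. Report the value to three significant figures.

Since intensity falls as 1/r², rate at 8.18 m:
(1.90/8.18)² = 0.05395, so 24.3 × 0.05395 = 1.311 mSv/h.
Stay time = 0.0960 mSv ÷ 1.311 mSv/h = 0.07323 h = 4.394 min.

4.39 min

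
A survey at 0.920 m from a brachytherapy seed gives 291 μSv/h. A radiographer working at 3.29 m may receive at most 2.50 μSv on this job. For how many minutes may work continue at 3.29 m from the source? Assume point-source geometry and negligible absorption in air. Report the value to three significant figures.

6.59 min

Using I₁d₁² = I₂d₂², rate at 3.29 m:
291 × (0.920/3.29)² = 291 × 0.07820 = 22.76 μSv/h.
Stay time = 2.50 μSv ÷ 22.76 μSv/h = 0.1098 h = 6.588 min.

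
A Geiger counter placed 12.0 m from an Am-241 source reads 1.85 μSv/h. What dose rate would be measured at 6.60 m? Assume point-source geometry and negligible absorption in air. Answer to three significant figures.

Intensity scales as (d₁/d₂)², so scaling from 12.0 m to 6.60 m:
1.85 × (12.0/6.60)² = 1.85 × 3.306 = 6.116 μSv/h.

6.12 μSv/h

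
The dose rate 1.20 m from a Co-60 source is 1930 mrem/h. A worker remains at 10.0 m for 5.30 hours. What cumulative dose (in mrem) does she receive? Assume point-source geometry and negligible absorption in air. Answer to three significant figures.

147 mrem

By the inverse-square law, rate at 10.0 m:
(1.20/10.0)² = 0.01440, so 1930 × 0.01440 = 27.79 mrem/h.
Dose = rate × time = 27.79 mrem/h × 5.300 h = 147.3 mrem.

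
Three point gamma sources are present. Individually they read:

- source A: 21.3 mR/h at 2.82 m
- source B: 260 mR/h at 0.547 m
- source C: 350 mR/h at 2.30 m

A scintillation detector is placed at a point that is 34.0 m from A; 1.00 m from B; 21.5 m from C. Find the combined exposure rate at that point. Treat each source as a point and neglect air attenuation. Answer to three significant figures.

Each source contributes Iᵢ·(dᵢ/rᵢ)²; contributions add.
A: 21.3 × (2.82/34.0)² = 0.1465 mR/h
B: 260 × (0.547/1.00)² = 77.79 mR/h
C: 350 × (2.30/21.5)² = 4.005 mR/h
Total = 0.1465 + 77.79 + 4.005 = 81.94 mR/h.

81.9 mR/h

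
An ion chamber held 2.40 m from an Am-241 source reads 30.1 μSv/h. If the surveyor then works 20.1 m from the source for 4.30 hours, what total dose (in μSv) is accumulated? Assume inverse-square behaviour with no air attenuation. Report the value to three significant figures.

By the inverse-square law, rate at 20.1 m:
(2.40/20.1)² = 0.01426, so 30.1 × 0.01426 = 0.4292 μSv/h.
Dose = rate × time = 0.4292 μSv/h × 4.300 h = 1.846 μSv.

1.85 μSv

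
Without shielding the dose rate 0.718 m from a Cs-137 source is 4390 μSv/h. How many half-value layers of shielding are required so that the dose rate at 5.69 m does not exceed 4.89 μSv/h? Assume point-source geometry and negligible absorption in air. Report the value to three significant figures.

At 5.69 m, distance alone gives (0.718/5.69)² = 0.01592, so 4390 × 0.01592 = 69.89 μSv/h.
Further attenuation needed: 69.89/4.89 = 14.29.
n = log₂(14.29) = 3.837 half-value layers.

3.84 half-value layers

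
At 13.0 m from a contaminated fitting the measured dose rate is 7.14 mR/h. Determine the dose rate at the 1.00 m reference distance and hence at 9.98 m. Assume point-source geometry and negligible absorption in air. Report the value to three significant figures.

By the inverse-square law,
At 1.00 m: (13.0/1.00)² = 169.0, so 7.14 × 169.0 = 1207 mR/h
At 9.98 m: 1207 × (1.00/9.98)² = 1207 × 0.01004 = 12.12 mR/h.

1210 mR/h; 12.1 mR/h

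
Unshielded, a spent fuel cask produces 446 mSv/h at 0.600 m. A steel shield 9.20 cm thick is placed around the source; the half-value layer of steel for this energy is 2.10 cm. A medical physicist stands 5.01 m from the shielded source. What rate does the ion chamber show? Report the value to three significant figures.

0.307 mSv/h

Distance alone: (0.600/5.01)² = 0.01434, so 446 × 0.01434 = 6.396 mSv/h.
Shield: 9.20/2.10 = 4.381 half-value layers → attenuation 2^(−4.381) = 0.04799.
Combined: 6.396 × 0.04799 = 0.3069 mSv/h.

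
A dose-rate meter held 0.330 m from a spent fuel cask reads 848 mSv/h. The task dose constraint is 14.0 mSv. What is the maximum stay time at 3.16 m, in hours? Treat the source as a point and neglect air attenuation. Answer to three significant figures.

1.51 h

Intensity scales as (d₁/d₂)², so rate at 3.16 m:
(0.330/3.16)² = 0.01091, so 848 × 0.01091 = 9.252 mSv/h.
Stay time = 14.0 mSv ÷ 9.252 mSv/h = 1.513 h.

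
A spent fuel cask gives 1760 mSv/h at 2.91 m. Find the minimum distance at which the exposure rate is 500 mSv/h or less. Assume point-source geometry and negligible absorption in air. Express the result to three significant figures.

5.46 m

Since intensity falls as 1/r², d₂ = d₁·√(I₁/I₂).
I₁/I₂ = 1760/500 = 3.520, so d₂ = 2.91 × √3.520 = 5.460 m.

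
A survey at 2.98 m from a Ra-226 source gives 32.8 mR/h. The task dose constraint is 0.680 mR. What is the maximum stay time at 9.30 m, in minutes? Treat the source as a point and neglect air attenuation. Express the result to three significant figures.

12.1 min

By the inverse-square law, rate at 9.30 m:
32.8 × (2.98/9.30)² = 32.8 × 0.1027 = 3.369 mR/h.
Stay time = 0.680 mR ÷ 3.369 mR/h = 0.2018 h = 12.11 min.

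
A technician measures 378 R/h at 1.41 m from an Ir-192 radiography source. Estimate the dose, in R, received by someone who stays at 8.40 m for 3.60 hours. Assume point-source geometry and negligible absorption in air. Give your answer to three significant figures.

38.3 R

Applying the 1/r² law, rate at 8.40 m:
378 × (1.41/8.40)² = 378 × 0.02818 = 10.65 R/h.
Dose = rate × time = 10.65 R/h × 3.600 h = 38.34 R.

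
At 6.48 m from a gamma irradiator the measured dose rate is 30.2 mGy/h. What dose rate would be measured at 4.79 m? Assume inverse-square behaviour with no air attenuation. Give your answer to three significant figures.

55.3 mGy/h

By the inverse-square law, scaling from 6.48 m to 4.79 m:
(6.48/4.79)² = 1.830, so 30.2 × 1.830 = 55.27 mGy/h.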